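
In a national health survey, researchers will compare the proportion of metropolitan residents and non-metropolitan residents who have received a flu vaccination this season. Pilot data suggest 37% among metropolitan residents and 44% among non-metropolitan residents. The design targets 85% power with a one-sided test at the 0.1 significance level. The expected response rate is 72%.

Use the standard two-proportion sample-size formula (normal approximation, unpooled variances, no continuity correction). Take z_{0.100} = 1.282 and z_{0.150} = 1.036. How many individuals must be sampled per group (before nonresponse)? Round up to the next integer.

n = 731 per group

n = (z_α + z_β)² · [p₁(1−p₁) + p₂(1−p₂)] / (p₁ − p₂)²
  = (1.282 + 1.036)² · (0.37·0.63 + 0.44·0.56) / (-0.07)²
  = (2.318)² · (0.2331 + 0.2464) / 0.0049
  = 5.3731 · 0.4795 / 0.0049
  = 525.80
Adjust for 72% response: 525.80 / 0.72 = 730.28.
Round up → n = 731 per group.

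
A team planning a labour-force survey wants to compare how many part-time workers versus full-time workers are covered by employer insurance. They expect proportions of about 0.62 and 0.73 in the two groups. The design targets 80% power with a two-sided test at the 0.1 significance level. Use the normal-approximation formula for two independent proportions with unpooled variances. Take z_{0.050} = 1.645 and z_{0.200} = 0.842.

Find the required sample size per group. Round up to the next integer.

n = 222 per group

n = (z_{α/2} + z_β)² · [p₁(1−p₁) + p₂(1−p₂)] / (p₁ − p₂)²
  = (1.645 + 0.842)² · (0.62·0.38 + 0.73·0.27) / (-0.11)²
  = (2.487)² · (0.2356 + 0.1971) / 0.0121
  = 6.1852 · 0.4327 / 0.0121
  = 221.18
Round up → n = 222 per group.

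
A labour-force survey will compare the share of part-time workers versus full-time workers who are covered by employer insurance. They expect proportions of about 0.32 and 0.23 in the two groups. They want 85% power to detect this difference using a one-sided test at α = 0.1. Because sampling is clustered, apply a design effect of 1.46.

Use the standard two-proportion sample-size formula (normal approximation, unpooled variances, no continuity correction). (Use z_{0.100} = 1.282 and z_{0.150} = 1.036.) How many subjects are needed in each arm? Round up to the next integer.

n = (z_α + z_β)² · [p₁(1−p₁) + p₂(1−p₂)] / (p₁ − p₂)²
  = (1.282 + 1.036)² · (0.32·0.68 + 0.23·0.77) / (0.09)²
  = (2.318)² · (0.2176 + 0.1771) / 0.0081
  = 5.3731 · 0.3947 / 0.0081
  = 261.82
Design effect: 1.46 × 261.82 = 382.26.
Round up → n = 383 per group.

n = 383 per group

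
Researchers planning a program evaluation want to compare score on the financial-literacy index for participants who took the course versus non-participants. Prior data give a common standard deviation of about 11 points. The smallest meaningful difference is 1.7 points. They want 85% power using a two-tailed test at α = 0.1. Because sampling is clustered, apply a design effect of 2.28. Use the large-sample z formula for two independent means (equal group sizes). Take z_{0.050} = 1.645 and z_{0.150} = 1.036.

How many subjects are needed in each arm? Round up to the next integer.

n = (z_{α/2} + z_β)² · (σ₁² + σ₂²) / δ²
  = (1.645 + 1.036)² · (2·11² = 242) / 1.7²
  = 7.1878 · 242 / 2.89
  = 601.88
Design effect: 2.28 × 601.88 = 1372.29.
Round up → n = 1373 per group.

n = 1373 per group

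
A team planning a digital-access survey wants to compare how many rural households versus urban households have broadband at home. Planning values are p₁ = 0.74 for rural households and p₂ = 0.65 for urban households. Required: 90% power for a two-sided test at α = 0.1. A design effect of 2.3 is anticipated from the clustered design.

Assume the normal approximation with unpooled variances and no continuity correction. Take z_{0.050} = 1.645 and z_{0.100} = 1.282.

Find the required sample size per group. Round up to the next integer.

n = 1022 per group

n = (z_{α/2} + z_β)² · [p₁(1−p₁) + p₂(1−p₂)] / (p₁ − p₂)²
  = (1.645 + 1.282)² · (0.74·0.26 + 0.65·0.35) / (0.09)²
  = (2.927)² · (0.1924 + 0.2275) / 0.0081
  = 8.5673 · 0.4199 / 0.0081
  = 444.13
Design effect: 2.3 × 444.13 = 1021.49.
Round up → n = 1022 per group.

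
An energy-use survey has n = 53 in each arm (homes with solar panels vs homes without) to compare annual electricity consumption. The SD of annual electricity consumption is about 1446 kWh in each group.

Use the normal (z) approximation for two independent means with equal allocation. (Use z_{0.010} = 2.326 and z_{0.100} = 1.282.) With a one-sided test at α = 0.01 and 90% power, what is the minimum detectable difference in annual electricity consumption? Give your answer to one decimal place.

Minimum detectable difference ≈ 1013.5 kWh

δ = (z_α + z_β) · √((σ₁²+σ₂²)/n)
  = (2.326 + 1.282) · √(4181832/53)
  = 3.608 · √78902.5
  = 3.608 · 280.8959
  = 1013.4723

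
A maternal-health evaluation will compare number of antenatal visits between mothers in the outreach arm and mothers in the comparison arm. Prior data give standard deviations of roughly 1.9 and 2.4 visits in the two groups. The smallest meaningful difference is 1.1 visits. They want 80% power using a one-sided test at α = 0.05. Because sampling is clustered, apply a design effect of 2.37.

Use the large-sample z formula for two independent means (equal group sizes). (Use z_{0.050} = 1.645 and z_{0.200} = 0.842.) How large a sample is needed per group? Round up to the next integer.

n = (z_α + z_β)² · (σ₁² + σ₂²) / δ²
  = (1.645 + 0.842)² · (1.9² + 2.4² = 9.37) / 1.1²
  = 6.1852 · 9.37 / 1.21
  = 47.90
Design effect: 2.37 × 47.90 = 113.52.
Round up → n = 114 per group.

n = 114 per group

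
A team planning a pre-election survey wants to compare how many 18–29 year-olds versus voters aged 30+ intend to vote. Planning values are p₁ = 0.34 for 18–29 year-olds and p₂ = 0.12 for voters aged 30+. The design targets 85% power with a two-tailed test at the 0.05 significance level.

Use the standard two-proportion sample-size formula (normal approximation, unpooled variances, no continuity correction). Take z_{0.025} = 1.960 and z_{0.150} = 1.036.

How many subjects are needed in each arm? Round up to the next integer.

n = (z_{α/2} + z_β)² · [p₁(1−p₁) + p₂(1−p₂)] / (p₁ − p₂)²
  = (1.960 + 1.036)² · (0.34·0.66 + 0.12·0.88) / (0.22)²
  = (2.996)² · (0.2244 + 0.1056) / 0.0484
  = 8.9760 · 0.3300 / 0.0484
  = 61.20
Round up → n = 62 per group.

n = 62 per group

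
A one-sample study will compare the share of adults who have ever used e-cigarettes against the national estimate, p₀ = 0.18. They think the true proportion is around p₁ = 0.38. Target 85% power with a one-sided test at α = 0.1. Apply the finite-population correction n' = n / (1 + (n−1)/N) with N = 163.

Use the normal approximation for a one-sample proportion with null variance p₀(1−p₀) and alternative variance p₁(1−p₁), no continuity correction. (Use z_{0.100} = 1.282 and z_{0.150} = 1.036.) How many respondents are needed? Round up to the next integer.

n = [z_α·√(p₀q₀) + z_β·√(p₁q₁)]² / (p₁ − p₀)²
  = [1.282·√(0.18·0.82) + 1.036·√(0.38·0.62)]² / (0.20)²
  = [1.282·0.3842 + 1.036·0.4854]² / 0.0400
  = [0.9954]² / 0.0400
  = 24.77
Finite-population correction (N = 163): 24.77 / (1 + (24.77 − 1)/163) = 21.62.
Round up → n = 22.

n = 22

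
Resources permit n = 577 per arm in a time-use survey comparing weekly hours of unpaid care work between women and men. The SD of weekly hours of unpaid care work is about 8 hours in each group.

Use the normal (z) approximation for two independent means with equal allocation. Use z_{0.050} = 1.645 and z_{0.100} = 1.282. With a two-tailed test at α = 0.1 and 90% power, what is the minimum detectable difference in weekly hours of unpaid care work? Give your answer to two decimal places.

Minimum detectable difference ≈ 1.38 hours

δ = (z_{α/2} + z_β) · √((σ₁²+σ₂²)/n)
  = (1.645 + 1.282) · √(128/577)
  = 2.927 · √0.22184
  = 2.927 · 0.4710
  = 1.3786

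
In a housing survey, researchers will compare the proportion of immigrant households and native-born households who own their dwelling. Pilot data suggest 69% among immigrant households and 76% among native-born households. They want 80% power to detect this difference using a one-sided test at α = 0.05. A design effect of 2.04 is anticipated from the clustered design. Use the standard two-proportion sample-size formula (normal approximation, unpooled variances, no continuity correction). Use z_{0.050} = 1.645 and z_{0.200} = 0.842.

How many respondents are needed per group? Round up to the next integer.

n = 1021 per group

n = (z_α + z_β)² · [p₁(1−p₁) + p₂(1−p₂)] / (p₁ − p₂)²
  = (1.645 + 0.842)² · (0.69·0.31 + 0.76·0.24) / (-0.07)²
  = (2.487)² · (0.2139 + 0.1824) / 0.0049
  = 6.1852 · 0.3963 / 0.0049
  = 500.24
Design effect: 2.04 × 500.24 = 1020.49.
Round up → n = 1021 per group.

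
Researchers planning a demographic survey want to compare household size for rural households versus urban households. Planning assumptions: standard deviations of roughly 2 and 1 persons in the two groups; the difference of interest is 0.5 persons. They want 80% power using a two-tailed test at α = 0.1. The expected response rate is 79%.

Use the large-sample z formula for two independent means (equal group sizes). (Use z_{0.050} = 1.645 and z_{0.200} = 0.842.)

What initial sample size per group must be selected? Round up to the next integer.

n = (z_{α/2} + z_β)² · (σ₁² + σ₂²) / δ²
  = (1.645 + 0.842)² · (2² + 1² = 5) / 0.5²
  = 6.1852 · 5 / 0.25
  = 123.70
Adjust for 79% response: 123.70 / 0.79 = 156.59.
Round up → n = 157 per group.

n = 157 per group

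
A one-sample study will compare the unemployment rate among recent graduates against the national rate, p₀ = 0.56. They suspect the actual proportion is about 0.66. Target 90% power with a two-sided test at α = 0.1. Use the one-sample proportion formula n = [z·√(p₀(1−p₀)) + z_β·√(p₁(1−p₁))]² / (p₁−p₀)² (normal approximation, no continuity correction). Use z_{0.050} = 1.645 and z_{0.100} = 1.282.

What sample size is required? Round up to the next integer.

n = 203

n = [z_{α/2}·√(p₀q₀) + z_β·√(p₁q₁)]² / (p₁ − p₀)²
  = [1.645·√(0.56·0.44) + 1.282·√(0.66·0.34)]² / (0.10)²
  = [1.645·0.4964 + 1.282·0.4737]² / 0.0100
  = [1.4239]² / 0.0100
  = 202.74
Round up → n = 203.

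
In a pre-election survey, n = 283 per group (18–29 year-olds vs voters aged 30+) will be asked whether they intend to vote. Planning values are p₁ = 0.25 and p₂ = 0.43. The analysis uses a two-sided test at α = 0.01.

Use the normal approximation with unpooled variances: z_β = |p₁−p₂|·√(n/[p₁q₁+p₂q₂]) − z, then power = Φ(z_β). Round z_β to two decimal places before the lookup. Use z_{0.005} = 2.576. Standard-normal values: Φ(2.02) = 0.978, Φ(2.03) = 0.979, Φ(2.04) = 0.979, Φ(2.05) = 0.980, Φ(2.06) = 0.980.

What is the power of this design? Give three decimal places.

Power ≈ 0.979

z_β = |p₁−p₂|·√(n/[p₁q₁+p₂q₂]) − z_{α/2}
    = 0.18 · √(283/0.4326) − 2.576
    = 0.18 · 25.5770 − 2.576
    = 4.6039 − 2.576 = 2.0279 → 2.03
Power = Φ(2.03) = 0.979.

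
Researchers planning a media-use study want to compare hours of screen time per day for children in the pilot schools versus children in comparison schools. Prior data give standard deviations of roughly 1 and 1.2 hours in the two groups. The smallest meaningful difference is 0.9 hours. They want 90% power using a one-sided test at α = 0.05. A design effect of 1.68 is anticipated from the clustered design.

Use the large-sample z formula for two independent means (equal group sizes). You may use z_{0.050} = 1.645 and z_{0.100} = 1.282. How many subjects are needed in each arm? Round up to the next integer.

n = (z_α + z_β)² · (σ₁² + σ₂²) / δ²
  = (1.645 + 1.282)² · (1² + 1.2² = 2.44) / 0.9²
  = 8.5673 · 2.44 / 0.81
  = 25.81
Design effect: 1.68 × 25.81 = 43.36.
Round up → n = 44 per group.

n = 44 per group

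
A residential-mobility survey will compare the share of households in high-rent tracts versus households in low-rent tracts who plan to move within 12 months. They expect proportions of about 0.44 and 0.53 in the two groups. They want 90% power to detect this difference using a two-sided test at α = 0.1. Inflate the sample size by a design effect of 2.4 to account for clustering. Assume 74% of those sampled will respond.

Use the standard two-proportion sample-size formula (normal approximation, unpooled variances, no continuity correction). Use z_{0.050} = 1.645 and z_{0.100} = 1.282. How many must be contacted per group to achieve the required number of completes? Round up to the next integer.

n = 1700 per group

n = (z_{α/2} + z_β)² · [p₁(1−p₁) + p₂(1−p₂)] / (p₁ − p₂)²
  = (1.645 + 1.282)² · (0.44·0.56 + 0.53·0.47) / (-0.09)²
  = (2.927)² · (0.2464 + 0.2491) / 0.0081
  = 8.5673 · 0.4955 / 0.0081
  = 524.09
Design effect: 2.4 × 524.09 = 1257.81.
Adjust for 74% response: 1257.81 / 0.74 = 1699.74.
Round up → n = 1700 per group.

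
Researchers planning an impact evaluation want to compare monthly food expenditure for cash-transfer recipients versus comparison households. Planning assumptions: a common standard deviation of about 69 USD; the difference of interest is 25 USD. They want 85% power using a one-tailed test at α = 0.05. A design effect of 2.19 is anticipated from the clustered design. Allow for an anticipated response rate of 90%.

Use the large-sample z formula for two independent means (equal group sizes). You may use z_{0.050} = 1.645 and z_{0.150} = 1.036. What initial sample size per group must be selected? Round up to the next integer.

n = 267 per group

n = (z_α + z_β)² · (σ₁² + σ₂²) / δ²
  = (1.645 + 1.036)² · (2·69² = 9522) / 25²
  = 7.1878 · 9522 / 625
  = 109.51
Design effect: 2.19 × 109.51 = 239.82.
Adjust for 90% response: 239.82 / 0.90 = 266.47.
Round up → n = 267 per group.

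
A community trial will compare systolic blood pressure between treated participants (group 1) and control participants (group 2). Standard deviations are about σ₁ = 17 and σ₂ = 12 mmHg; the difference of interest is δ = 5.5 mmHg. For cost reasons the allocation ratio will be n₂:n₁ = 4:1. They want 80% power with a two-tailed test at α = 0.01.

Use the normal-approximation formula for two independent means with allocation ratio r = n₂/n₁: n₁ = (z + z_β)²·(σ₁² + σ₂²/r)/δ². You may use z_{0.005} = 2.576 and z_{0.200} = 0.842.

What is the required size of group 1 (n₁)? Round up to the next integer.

n₁ = (z_{α/2} + z_β)² · (σ₁² + σ₂²/r) / δ²
   = (2.576 + 0.842)² · (17² + 12²/4) / 5.5²
   = 11.6827 · (289 + 36) / 30.25
   = 11.6827 · 325 / 30.25
   = 125.52
Round up → n₁ = 126; n₂ = r·n₁ = 4 × 126 = 504.

n₁ = 126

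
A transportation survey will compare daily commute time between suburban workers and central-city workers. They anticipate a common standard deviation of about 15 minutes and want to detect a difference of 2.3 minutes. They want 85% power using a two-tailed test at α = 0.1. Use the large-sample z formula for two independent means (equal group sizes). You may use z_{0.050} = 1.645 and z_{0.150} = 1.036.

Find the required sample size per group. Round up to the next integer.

n = 612 per group

n = (z_{α/2} + z_β)² · (σ₁² + σ₂²) / δ²
  = (1.645 + 1.036)² · (2·15² = 450) / 2.3²
  = 7.1878 · 450 / 5.29
  = 611.44
Round up → n = 612 per group.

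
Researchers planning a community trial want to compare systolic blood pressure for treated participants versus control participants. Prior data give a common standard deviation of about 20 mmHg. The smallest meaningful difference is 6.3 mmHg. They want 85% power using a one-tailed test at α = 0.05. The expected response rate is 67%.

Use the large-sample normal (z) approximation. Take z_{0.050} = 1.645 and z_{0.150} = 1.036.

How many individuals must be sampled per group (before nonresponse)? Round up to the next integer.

n = (z_α + z_β)² · (σ₁² + σ₂²) / δ²
  = (1.645 + 1.036)² · (2·20² = 800) / 6.3²
  = 7.1878 · 800 / 39.69
  = 144.88
Adjust for 67% response: 144.88 / 0.67 = 216.24.
Round up → n = 217 per group.

n = 217 per group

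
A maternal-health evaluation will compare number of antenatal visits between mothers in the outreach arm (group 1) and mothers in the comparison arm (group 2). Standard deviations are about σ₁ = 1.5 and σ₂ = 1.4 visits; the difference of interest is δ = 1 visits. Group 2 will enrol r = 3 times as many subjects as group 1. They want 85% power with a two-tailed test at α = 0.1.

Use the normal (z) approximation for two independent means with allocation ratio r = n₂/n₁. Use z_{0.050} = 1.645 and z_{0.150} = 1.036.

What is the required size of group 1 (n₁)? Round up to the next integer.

n₁ = (z_{α/2} + z_β)² · (σ₁² + σ₂²/r) / δ²
   = (1.645 + 1.036)² · (1.5² + 1.4²/3) / 1²
   = 7.1878 · (2.25 + 0.65333) / 1
   = 7.1878 · 2.9033 / 1
   = 20.87
Round up → n₁ = 21; n₂ = r·n₁ = 3 × 21 = 63.

n₁ = 21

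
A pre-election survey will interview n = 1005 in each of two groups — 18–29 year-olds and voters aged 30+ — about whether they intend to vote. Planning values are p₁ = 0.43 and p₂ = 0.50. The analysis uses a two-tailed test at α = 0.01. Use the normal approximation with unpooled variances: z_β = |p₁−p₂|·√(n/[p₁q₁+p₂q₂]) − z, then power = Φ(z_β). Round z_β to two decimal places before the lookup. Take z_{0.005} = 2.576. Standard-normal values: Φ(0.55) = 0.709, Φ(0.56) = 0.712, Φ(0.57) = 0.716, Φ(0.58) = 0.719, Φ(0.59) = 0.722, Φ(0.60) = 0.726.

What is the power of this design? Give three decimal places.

z_β = |p₁−p₂|·√(n/[p₁q₁+p₂q₂]) − z_{α/2}
    = 0.07 · √(1005/0.4951) − 2.576
    = 0.07 · 45.0543 − 2.576
    = 3.1538 − 2.576 = 0.5778 → 0.58
Power = Φ(0.58) = 0.719.

Power ≈ 0.719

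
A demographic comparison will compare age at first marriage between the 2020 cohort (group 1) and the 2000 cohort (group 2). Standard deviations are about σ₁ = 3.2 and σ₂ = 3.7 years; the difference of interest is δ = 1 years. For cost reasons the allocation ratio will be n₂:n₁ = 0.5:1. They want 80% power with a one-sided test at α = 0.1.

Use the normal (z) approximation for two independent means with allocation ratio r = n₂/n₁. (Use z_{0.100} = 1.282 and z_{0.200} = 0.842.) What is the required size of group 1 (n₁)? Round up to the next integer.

n₁ = (z_α + z_β)² · (σ₁² + σ₂²/r) / δ²
   = (1.282 + 0.842)² · (3.2² + 3.7²/0.5) / 1²
   = 4.5114 · (10.24 + 27.38) / 1
   = 4.5114 · 37.62 / 1
   = 169.72
Round up → n₁ = 170; n₂ = r·n₁ = 0.5 × 170 = 85.

n₁ = 170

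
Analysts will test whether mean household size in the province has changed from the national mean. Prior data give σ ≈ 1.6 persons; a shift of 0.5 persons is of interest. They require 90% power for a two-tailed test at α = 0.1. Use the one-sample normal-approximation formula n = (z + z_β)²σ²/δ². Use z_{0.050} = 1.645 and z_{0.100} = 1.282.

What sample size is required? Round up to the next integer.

n = (z_{α/2} + z_β)² · σ² / δ²
  = (1.645 + 1.282)² · 1.6² / 0.5²
  = 8.5673 · 2.56 / 0.25
  = 87.73
Round up → n = 88.

n = 88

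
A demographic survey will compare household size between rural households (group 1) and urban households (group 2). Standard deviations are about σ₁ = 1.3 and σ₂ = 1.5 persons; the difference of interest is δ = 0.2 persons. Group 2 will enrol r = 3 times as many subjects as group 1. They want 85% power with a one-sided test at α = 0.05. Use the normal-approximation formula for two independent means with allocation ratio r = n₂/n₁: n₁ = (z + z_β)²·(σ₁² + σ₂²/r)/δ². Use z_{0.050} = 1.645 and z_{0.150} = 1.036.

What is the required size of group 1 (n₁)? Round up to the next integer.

n₁ = (z_α + z_β)² · (σ₁² + σ₂²/r) / δ²
   = (1.645 + 1.036)² · (1.3² + 1.5²/3) / 0.2²
   = 7.1878 · (1.69 + 0.75) / 0.04
   = 7.1878 · 2.44 / 0.04
   = 438.45
Round up → n₁ = 439; n₂ = r·n₁ = 3 × 439 = 1317.

n₁ = 439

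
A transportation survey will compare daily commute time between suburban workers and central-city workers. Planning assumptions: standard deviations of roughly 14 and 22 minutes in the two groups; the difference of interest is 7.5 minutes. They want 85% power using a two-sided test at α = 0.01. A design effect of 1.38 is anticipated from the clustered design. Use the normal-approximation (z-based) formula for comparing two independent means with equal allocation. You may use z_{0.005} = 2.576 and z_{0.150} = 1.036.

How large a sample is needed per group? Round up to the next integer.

n = 218 per group

n = (z_{α/2} + z_β)² · (σ₁² + σ₂²) / δ²
  = (2.576 + 1.036)² · (14² + 22² = 680) / 7.5²
  = 13.0465 · 680 / 56.25
  = 157.72
Design effect: 1.38 × 157.72 = 217.65.
Round up → n = 218 per group.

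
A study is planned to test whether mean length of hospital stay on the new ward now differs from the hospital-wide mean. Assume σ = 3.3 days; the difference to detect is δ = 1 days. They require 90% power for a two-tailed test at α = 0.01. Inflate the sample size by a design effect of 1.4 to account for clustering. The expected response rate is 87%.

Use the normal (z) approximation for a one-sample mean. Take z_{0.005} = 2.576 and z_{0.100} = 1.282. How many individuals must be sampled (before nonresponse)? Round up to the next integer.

n = (z_{α/2} + z_β)² · σ² / δ²
  = (2.576 + 1.282)² · 3.3² / 1²
  = 14.8842 · 10.89 / 1
  = 162.09
Design effect: 1.4 × 162.09 = 226.92.
Adjust for 87% response: 226.92 / 0.87 = 260.83.
Round up → n = 261.

n = 261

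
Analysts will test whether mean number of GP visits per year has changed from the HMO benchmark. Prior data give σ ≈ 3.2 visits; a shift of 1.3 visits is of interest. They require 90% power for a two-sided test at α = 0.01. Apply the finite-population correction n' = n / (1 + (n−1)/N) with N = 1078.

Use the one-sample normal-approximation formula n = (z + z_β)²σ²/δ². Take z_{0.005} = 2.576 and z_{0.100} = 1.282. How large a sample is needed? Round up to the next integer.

n = 84

n = (z_{α/2} + z_β)² · σ² / δ²
  = (2.576 + 1.282)² · 3.2² / 1.3²
  = 14.8842 · 10.24 / 1.69
  = 90.19
Finite-population correction (N = 1078): 90.19 / (1 + (90.19 − 1)/1078) = 83.29.
Round up → n = 84.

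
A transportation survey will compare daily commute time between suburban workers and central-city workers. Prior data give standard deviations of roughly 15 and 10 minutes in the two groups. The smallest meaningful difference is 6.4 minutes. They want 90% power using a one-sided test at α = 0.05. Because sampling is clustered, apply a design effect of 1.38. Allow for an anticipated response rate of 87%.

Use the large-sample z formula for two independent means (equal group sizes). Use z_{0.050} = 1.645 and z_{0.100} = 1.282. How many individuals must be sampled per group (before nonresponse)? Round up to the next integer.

n = 108 per group

n = (z_α + z_β)² · (σ₁² + σ₂²) / δ²
  = (1.645 + 1.282)² · (15² + 10² = 325) / 6.4²
  = 8.5673 · 325 / 40.96
  = 67.98
Design effect: 1.38 × 67.98 = 93.81.
Adjust for 87% response: 93.81 / 0.87 = 107.83.
Round up → n = 108 per group.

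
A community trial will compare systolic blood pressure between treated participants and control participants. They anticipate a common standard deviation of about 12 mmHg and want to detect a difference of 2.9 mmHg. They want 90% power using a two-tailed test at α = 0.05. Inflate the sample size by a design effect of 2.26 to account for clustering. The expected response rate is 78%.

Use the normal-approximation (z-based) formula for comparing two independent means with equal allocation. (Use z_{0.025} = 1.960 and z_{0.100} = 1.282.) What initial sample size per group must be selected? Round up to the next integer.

n = (z_{α/2} + z_β)² · (σ₁² + σ₂²) / δ²
  = (1.960 + 1.282)² · (2·12² = 288) / 2.9²
  = 10.5106 · 288 / 8.41
  = 359.93
Design effect: 2.26 × 359.93 = 813.45.
Adjust for 78% response: 813.45 / 0.78 = 1042.88.
Round up → n = 1043 per group.

n = 1043 per group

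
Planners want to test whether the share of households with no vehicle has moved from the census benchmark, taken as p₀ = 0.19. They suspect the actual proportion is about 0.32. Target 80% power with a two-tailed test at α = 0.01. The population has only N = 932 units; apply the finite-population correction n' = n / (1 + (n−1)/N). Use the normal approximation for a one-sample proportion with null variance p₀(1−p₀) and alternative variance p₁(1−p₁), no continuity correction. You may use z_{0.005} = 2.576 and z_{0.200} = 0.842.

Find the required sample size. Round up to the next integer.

n = [z_{α/2}·√(p₀q₀) + z_β·√(p₁q₁)]² / (p₁ − p₀)²
  = [2.576·√(0.19·0.81) + 0.842·√(0.32·0.68)]² / (0.13)²
  = [2.576·0.3923 + 0.842·0.4665]² / 0.0169
  = [1.4033]² / 0.0169
  = 116.53
Finite-population correction (N = 932): 116.53 / (1 + (116.53 − 1)/932) = 103.68.
Round up → n = 104.

n = 104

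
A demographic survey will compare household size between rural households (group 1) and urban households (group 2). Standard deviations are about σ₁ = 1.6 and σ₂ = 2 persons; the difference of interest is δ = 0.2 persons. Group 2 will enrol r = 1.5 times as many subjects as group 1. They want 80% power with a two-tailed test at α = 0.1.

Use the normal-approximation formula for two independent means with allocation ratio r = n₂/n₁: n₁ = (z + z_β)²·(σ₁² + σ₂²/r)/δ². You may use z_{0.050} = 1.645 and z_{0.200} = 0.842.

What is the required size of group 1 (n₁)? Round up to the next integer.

n₁ = (z_{α/2} + z_β)² · (σ₁² + σ₂²/r) / δ²
   = (1.645 + 0.842)² · (1.6² + 2²/1.5) / 0.2²
   = 6.1852 · (2.56 + 2.6667) / 0.04
   = 6.1852 · 5.2267 / 0.04
   = 808.20
Round up → n₁ = 809; n₂ = r·n₁ = 1.5 × 809 = 1214.

n₁ = 809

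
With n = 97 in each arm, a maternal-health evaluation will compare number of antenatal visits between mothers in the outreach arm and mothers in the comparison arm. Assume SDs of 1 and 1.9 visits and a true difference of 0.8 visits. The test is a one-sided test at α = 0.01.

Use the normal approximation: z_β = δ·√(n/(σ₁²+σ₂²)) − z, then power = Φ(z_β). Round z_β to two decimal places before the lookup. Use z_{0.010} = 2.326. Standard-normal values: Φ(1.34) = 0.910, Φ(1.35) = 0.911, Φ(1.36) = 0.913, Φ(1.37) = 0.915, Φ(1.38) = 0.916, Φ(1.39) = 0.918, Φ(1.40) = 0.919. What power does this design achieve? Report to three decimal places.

z_β = δ·√(n/(σ₁²+σ₂²)) − z_α
    = 0.8 · √(97/4.61) − 2.326
    = 0.8 · 4.58707 − 2.326
    = 3.6697 − 2.326 = 1.3437 → 1.34
Power = Φ(1.34) = 0.910.

Power ≈ 0.910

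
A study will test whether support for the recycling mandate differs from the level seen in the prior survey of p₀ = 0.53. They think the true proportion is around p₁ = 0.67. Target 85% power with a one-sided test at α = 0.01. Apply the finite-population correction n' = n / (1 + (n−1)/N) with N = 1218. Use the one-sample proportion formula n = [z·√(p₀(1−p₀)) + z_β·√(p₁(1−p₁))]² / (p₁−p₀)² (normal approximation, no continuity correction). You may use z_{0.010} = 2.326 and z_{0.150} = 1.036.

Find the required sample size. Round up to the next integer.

n = [z_α·√(p₀q₀) + z_β·√(p₁q₁)]² / (p₁ − p₀)²
  = [2.326·√(0.53·0.47) + 1.036·√(0.67·0.33)]² / (0.14)²
  = [2.326·0.4991 + 1.036·0.4702]² / 0.0196
  = [1.6480]² / 0.0196
  = 138.57
Finite-population correction (N = 1218): 138.57 / (1 + (138.57 − 1)/1218) = 124.51.
Round up → n = 125.

n = 125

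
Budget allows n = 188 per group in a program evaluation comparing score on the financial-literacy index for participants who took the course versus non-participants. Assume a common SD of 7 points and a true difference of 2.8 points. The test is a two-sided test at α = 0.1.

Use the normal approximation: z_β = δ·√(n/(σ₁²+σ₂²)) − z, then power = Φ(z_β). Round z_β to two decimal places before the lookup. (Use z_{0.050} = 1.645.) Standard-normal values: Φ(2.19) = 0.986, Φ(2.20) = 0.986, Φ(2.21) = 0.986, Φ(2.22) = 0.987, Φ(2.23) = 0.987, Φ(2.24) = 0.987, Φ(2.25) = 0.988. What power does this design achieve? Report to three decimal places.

z_β = δ·√(n/(σ₁²+σ₂²)) − z_{α/2}
    = 2.8 · √(188/98) − 1.645
    = 2.8 · 1.38505 − 1.645
    = 3.8781 − 1.645 = 2.2331 → 2.23
Power = Φ(2.23) = 0.987.

Power ≈ 0.987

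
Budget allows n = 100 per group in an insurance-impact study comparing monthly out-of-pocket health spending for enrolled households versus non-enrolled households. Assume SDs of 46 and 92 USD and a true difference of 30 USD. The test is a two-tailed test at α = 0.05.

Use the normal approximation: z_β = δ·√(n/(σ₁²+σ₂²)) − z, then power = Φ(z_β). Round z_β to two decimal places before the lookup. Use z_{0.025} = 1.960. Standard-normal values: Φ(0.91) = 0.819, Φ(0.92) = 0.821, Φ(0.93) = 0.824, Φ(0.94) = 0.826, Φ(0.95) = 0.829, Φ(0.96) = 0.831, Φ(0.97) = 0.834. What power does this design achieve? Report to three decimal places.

z_β = δ·√(n/(σ₁²+σ₂²)) − z_{α/2}
    = 30 · √(100/10580) − 1.960
    = 30 · 0.09722 − 1.960
    = 2.9166 − 1.960 = 0.9566 → 0.96
Power = Φ(0.96) = 0.831.

Power ≈ 0.831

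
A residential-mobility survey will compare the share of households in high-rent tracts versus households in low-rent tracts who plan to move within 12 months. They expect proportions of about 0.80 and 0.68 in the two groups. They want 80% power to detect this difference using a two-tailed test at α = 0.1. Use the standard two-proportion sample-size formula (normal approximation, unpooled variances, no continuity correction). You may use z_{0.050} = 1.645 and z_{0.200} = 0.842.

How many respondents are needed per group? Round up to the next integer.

n = (z_{α/2} + z_β)² · [p₁(1−p₁) + p₂(1−p₂)] / (p₁ − p₂)²
  = (1.645 + 0.842)² · (0.80·0.20 + 0.68·0.32) / (0.12)²
  = (2.487)² · (0.1600 + 0.2176) / 0.0144
  = 6.1852 · 0.3776 / 0.0144
  = 162.19
Round up → n = 163 per group.

n = 163 per group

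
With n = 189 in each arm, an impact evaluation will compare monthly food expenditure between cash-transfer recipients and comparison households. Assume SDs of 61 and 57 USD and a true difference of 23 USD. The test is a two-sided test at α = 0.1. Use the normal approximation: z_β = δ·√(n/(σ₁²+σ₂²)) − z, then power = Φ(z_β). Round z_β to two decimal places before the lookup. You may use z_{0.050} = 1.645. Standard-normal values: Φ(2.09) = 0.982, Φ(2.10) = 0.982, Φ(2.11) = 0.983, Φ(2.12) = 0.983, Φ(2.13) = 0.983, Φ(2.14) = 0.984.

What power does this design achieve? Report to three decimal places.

Power ≈ 0.984

z_β = δ·√(n/(σ₁²+σ₂²)) − z_{α/2}
    = 23 · √(189/6970) − 1.645
    = 23 · 0.16467 − 1.645
    = 3.7874 − 1.645 = 2.1424 → 2.14
Power = Φ(2.14) = 0.984.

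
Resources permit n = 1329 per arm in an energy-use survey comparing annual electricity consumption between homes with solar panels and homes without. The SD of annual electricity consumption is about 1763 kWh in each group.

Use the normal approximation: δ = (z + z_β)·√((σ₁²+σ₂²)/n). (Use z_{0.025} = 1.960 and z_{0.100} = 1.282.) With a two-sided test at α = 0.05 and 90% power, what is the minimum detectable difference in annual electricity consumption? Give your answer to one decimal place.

δ = (z_{α/2} + z_β) · √((σ₁²+σ₂²)/n)
  = (1.960 + 1.282) · √(6216338/1329)
  = 3.242 · √4677.5
  = 3.242 · 68.3919
  = 221.7266

Minimum detectable difference ≈ 221.7 kWh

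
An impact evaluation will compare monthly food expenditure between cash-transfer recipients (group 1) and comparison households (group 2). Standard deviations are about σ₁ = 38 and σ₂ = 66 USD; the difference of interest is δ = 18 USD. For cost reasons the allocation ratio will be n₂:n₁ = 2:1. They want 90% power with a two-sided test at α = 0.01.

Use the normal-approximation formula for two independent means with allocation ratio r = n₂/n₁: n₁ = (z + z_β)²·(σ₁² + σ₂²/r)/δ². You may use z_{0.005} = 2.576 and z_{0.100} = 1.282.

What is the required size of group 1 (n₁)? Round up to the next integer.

n₁ = (z_{α/2} + z_β)² · (σ₁² + σ₂²/r) / δ²
   = (2.576 + 1.282)² · (38² + 66²/2) / 18²
   = 14.8842 · (1444 + 2178) / 324
   = 14.8842 · 3622 / 324
   = 166.39
Round up → n₁ = 167; n₂ = r·n₁ = 2 × 167 = 334.

n₁ = 167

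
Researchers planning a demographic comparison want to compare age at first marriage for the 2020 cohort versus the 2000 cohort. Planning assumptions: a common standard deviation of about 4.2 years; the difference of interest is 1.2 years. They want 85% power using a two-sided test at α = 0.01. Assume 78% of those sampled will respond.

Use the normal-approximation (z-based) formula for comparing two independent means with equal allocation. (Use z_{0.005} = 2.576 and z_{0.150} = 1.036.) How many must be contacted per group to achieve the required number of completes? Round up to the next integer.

n = 410 per group

n = (z_{α/2} + z_β)² · (σ₁² + σ₂²) / δ²
  = (2.576 + 1.036)² · (2·4.2² = 35.28) / 1.2²
  = 13.0465 · 35.28 / 1.44
  = 319.64
Adjust for 78% response: 319.64 / 0.78 = 409.80.
Round up → n = 410 per group.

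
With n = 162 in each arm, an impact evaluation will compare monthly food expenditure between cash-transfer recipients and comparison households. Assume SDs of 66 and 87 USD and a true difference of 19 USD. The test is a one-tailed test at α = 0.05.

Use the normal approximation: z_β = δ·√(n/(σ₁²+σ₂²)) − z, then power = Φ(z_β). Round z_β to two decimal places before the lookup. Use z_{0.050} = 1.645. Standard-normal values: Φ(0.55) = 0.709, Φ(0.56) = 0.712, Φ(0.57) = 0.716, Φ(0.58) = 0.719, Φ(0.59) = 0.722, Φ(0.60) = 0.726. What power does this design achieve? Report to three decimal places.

Power ≈ 0.716

z_β = δ·√(n/(σ₁²+σ₂²)) − z_α
    = 19 · √(162/11925) − 1.645
    = 19 · 0.11655 − 1.645
    = 2.2145 − 1.645 = 0.5695 → 0.57
Power = Φ(0.57) = 0.716.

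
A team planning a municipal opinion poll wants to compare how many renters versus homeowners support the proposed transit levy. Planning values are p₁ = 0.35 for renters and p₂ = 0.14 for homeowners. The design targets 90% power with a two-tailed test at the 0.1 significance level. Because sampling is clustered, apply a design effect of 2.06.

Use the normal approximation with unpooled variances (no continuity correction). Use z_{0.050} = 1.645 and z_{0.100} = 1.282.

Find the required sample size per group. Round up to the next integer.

n = (z_{α/2} + z_β)² · [p₁(1−p₁) + p₂(1−p₂)] / (p₁ − p₂)²
  = (1.645 + 1.282)² · (0.35·0.65 + 0.14·0.86) / (0.21)²
  = (2.927)² · (0.2275 + 0.1204) / 0.0441
  = 8.5673 · 0.3479 / 0.0441
  = 67.59
Design effect: 2.06 × 67.59 = 139.23.
Round up → n = 140 per group.

n = 140 per group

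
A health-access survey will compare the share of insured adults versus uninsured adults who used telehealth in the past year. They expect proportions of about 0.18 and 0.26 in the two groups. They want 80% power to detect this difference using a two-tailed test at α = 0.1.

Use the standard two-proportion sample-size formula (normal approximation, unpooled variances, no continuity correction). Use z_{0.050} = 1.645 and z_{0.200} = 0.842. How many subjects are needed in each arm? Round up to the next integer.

n = (z_{α/2} + z_β)² · [p₁(1−p₁) + p₂(1−p₂)] / (p₁ − p₂)²
  = (1.645 + 0.842)² · (0.18·0.82 + 0.26·0.74) / (-0.08)²
  = (2.487)² · (0.1476 + 0.1924) / 0.0064
  = 6.1852 · 0.3400 / 0.0064
  = 328.59
Round up → n = 329 per group.

n = 329 per group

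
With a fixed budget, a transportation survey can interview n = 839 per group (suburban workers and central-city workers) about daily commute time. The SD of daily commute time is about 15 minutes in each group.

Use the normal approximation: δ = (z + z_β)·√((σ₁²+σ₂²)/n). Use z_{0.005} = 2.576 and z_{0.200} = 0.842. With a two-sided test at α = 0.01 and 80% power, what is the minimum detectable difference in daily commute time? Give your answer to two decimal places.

δ = (z_{α/2} + z_β) · √((σ₁²+σ₂²)/n)
  = (2.576 + 0.842) · √(450/839)
  = 3.418 · √0.53635
  = 3.418 · 0.7324
  = 2.5032

Minimum detectable difference ≈ 2.50 minutes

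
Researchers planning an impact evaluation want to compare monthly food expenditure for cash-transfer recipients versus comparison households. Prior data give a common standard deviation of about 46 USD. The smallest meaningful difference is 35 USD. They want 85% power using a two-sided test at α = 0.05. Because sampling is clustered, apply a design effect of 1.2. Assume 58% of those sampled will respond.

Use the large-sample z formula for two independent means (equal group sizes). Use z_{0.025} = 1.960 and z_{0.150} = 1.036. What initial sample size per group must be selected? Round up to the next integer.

n = 65 per group

n = (z_{α/2} + z_β)² · (σ₁² + σ₂²) / δ²
  = (1.960 + 1.036)² · (2·46² = 4232) / 35²
  = 8.9760 · 4232 / 1225
  = 31.01
Design effect: 1.2 × 31.01 = 37.21.
Adjust for 58% response: 37.21 / 0.58 = 64.16.
Round up → n = 65 per group.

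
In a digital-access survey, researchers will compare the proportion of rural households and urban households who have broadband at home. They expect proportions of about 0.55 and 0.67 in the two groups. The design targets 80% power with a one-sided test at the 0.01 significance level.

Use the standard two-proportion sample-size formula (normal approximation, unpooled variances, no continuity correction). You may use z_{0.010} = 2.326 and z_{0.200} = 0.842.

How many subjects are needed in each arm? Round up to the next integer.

n = 327 per group

n = (z_α + z_β)² · [p₁(1−p₁) + p₂(1−p₂)] / (p₁ − p₂)²
  = (2.326 + 0.842)² · (0.55·0.45 + 0.67·0.33) / (-0.12)²
  = (3.168)² · (0.2475 + 0.2211) / 0.0144
  = 10.0362 · 0.4686 / 0.0144
  = 326.60
Round up → n = 327 per group.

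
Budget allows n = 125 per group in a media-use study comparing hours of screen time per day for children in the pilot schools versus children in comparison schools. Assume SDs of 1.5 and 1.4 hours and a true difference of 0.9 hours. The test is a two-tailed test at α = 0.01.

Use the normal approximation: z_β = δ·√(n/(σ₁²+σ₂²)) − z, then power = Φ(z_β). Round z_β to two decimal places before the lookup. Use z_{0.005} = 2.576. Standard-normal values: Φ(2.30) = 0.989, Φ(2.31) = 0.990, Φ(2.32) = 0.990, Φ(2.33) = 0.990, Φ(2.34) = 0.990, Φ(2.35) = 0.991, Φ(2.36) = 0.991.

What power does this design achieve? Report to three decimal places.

z_β = δ·√(n/(σ₁²+σ₂²)) − z_{α/2}
    = 0.9 · √(125/4.21) − 2.576
    = 0.9 · 5.44896 − 2.576
    = 4.9041 − 2.576 = 2.3281 → 2.33
Power = Φ(2.33) = 0.990.

Power ≈ 0.990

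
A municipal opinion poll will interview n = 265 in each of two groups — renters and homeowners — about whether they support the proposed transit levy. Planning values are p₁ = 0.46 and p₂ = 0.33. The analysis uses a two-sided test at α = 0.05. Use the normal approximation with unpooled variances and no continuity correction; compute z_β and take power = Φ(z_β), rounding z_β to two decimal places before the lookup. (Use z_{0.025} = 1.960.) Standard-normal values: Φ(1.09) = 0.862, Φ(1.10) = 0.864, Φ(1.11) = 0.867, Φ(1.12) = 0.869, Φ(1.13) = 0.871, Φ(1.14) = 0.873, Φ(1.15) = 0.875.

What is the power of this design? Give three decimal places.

Power ≈ 0.871

z_β = |p₁−p₂|·√(n/[p₁q₁+p₂q₂]) − z_{α/2}
    = 0.13 · √(265/0.4695) − 1.960
    = 0.13 · 23.7577 − 1.960
    = 3.0885 − 1.960 = 1.1285 → 1.13
Power = Φ(1.13) = 0.871.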